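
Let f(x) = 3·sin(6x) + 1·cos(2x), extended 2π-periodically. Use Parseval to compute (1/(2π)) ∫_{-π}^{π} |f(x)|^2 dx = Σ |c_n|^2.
Σ |c_n|^2 = 5

Expand |f|^2 and use orthogonality of {sin(nx), cos(mx)} on [-π, π]:
  ∫_{-π}^{π} sin(nx)^2 dx = π, ∫ cos(mx)^2 dx = π, and cross terms integrate to 0.
So ∫_{-π}^{π} f(x)^2 dx = 3^2 · π + 1^2 · π = (9 + 1)π.
Divide by 2π: (9 + 1)/2 = 5.
By Parseval, this equals Σ |c_n|^2.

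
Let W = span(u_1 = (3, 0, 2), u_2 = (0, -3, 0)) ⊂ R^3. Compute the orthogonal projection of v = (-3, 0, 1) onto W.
proj_W(v) = (-21/13, 0, -14/13)

Set up U = [u_1 | ... | u_2] ∈ R^(3×2). The projector onto W = col(U) is P = U (U^T U)^(-1) U^T.
Compute U^T U =
  [13, 0]
  [0, 9],
and U^T v = (-7, 0).
Solve U^T U · c = U^T v for the coefficients: c = (-7/13, 0). The projection is proj_W(v) = U c.
Check: (v - proj_W(v)) · u_1 = 0  (should be 0).
Check: (v - proj_W(v)) · u_2 = 0  (should be 0).
Result: proj_W(v) = (-21/13, 0, -14/13).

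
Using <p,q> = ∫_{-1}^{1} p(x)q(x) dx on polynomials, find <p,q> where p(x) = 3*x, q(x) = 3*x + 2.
<p,q> = 6

Expand the product: p(x)·q(x) = 9*x^2 + 6*x.
∫_{-1}^{1} of each monomial x^k gives [2/(k+1) if k even, 0 if k odd]. Integrating term-by-term (or equivalently evaluating the antiderivative F(x) = 3*x^3 + 3*x^2 at the endpoints):
  F(1) − F(−1) = 6 − (0) = 6.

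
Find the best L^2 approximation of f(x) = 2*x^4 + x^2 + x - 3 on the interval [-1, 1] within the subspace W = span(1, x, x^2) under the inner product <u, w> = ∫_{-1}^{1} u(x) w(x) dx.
g(x) = 19*x^2/7 + x - 111/35

The best approximation g ∈ W is the orthogonal projection of f onto W. Writing g = a_0 + a_1 x + a_2 x^2, the coefficients solve the normal equations G · a = b where
  G_{ij} = <φ_i, φ_j> and b_i = <f, φ_i>, with φ_0 = 1, φ_1 = x, φ_2 = x^2.
G =
  [2, 0, 2/3]
  [0, 2/3, 0]
  [2/3, 0, 2/5],
b = (-68/15, 2/3, -36/35).
Solving gives a_0 = -111/35, a_1 = 1, a_2 = 19/7, so
  g(x) = 19*x^2/7 + x - 111/35.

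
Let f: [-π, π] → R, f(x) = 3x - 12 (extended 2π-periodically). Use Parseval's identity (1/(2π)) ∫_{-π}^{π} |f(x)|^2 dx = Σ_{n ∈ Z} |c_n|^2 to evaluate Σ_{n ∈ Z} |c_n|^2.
Σ |c_n|^2 = 3π^2 + 144

Expand and integrate term by term over [-π, π]:
  ∫ (3x)^2 dx = 9·(2π^3/3); ∫ 2·3·(-12)·x dx = 0 (odd integrand); ∫ (-12)^2 dx = 144·2π.
So (1/(2π)) ∫_{-π}^{π} (3x - 12)^2 dx = 9π^2/3 + 144 = 3π^2 + 144.
Parseval ⇒ Σ |c_n|^2 = 3π^2 + 144.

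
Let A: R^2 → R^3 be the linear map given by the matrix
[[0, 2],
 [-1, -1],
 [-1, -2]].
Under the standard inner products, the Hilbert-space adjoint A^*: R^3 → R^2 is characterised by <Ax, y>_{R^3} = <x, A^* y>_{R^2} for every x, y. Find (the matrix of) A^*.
A^* = A^T =
[[0, -1, -1],
 [2, -1, -2]]

For real matrices with standard dot products, the defining identity <Ax, y> = <x, A^* y> gives (Ax)^T y = x^T (A^*) y, i.e. x^T A^T y = x^T (A^*) y. Since this holds for all x, y, we must have A^* = A^T. Therefore
A^* =
[[0, -1, -1],
 [2, -1, -2]].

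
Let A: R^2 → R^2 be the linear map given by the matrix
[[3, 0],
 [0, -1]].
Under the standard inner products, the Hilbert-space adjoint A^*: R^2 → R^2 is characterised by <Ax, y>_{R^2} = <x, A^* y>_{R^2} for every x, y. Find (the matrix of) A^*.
A^* = A^T =
[[3, 0],
 [0, -1]]

For real matrices with standard dot products, the defining identity <Ax, y> = <x, A^* y> gives (Ax)^T y = x^T (A^*) y, i.e. x^T A^T y = x^T (A^*) y. Since this holds for all x, y, we must have A^* = A^T. Therefore
A^* =
[[3, 0],
 [0, -1]].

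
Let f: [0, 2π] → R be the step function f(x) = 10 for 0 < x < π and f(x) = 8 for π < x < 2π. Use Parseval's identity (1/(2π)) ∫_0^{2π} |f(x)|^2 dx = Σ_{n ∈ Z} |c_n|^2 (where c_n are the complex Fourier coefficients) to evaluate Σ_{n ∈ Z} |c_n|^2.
Σ |c_n|^2 = 82

Parseval equates the L^2 energy of f (normalised by 1/(2π)) with the ℓ^2 sum of its Fourier coefficients: (1/(2π)) ∫_0^{2π} |f|^2 = Σ |c_n|^2.
Compute the left side: (1/(2π)) [∫_0^π 10^2 dx + ∫_π^{2π} 8^2 dx] = (1/(2π)) · (100π + 64π) = (100 + 64)/2 = 82.
So Σ_{n ∈ Z} |c_n|^2 = 82.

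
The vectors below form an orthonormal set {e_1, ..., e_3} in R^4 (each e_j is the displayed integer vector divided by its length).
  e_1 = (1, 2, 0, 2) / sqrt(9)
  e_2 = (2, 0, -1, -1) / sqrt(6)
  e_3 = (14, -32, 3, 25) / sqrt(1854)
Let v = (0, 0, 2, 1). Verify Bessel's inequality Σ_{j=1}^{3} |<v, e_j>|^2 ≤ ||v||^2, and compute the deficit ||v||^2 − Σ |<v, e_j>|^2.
Σ |<v, e_j>|^2 = 761/309; ||v||^2 = 5; deficit = 784/309

Write each e_j = u_j / sqrt(<u_j, u_j>) where u_j is the displayed integer vector. Then <v, e_j> = <v, u_j> / sqrt(<u_j, u_j>), so |<v, e_j>|^2 = <v, u_j>^2 / <u_j, u_j>.
Coefficients: <v, e_1> = 2/sqrt(9), <v, e_2> = -3/sqrt(6), <v, e_3> = 31/sqrt(1854).
Square and sum: Σ |<v, e_j>|^2 = 761/309.
Compute ||v||^2 = v·v = 5.
Deficit = 5 − 761/309 = 784/309 ≥ 0, confirming Bessel's inequality. (The deficit equals ||v − Σ <v,e_j> e_j||^2, the squared distance from v to span{e_j}.)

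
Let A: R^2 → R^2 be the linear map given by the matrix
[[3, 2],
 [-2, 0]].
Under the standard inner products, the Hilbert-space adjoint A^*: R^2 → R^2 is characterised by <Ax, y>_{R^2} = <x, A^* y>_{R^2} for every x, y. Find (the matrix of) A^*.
A^* = A^T =
[[3, -2],
 [2, 0]]

For real matrices with standard dot products, the defining identity <Ax, y> = <x, A^* y> gives (Ax)^T y = x^T (A^*) y, i.e. x^T A^T y = x^T (A^*) y. Since this holds for all x, y, we must have A^* = A^T. Therefore
A^* =
[[3, -2],
 [2, 0]].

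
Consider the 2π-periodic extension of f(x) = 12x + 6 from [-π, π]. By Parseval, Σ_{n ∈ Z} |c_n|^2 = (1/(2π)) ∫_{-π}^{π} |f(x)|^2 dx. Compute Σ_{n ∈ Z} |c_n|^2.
Σ |c_n|^2 = 48π^2 + 36

Expand and integrate term by term over [-π, π]:
  ∫ (12x)^2 dx = 144·(2π^3/3); ∫ 2·12·(6)·x dx = 0 (odd integrand); ∫ 6^2 dx = 36·2π.
So (1/(2π)) ∫_{-π}^{π} (12x + 6)^2 dx = 144π^2/3 + 36 = 48π^2 + 36.
Parseval ⇒ Σ |c_n|^2 = 48π^2 + 36.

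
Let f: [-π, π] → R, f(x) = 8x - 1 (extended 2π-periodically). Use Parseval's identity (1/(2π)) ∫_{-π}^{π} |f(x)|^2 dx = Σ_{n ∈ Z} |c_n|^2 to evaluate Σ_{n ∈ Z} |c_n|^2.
Σ |c_n|^2 = 64π^2/3 + 1

Expand and integrate term by term over [-π, π]:
  ∫ (8x)^2 dx = 64·(2π^3/3); ∫ 2·8·(-1)·x dx = 0 (odd integrand); ∫ (-1)^2 dx = 1·2π.
So (1/(2π)) ∫_{-π}^{π} (8x - 1)^2 dx = 64π^2/3 + 1 = 64π^2/3 + 1.
Parseval ⇒ Σ |c_n|^2 = 64π^2/3 + 1.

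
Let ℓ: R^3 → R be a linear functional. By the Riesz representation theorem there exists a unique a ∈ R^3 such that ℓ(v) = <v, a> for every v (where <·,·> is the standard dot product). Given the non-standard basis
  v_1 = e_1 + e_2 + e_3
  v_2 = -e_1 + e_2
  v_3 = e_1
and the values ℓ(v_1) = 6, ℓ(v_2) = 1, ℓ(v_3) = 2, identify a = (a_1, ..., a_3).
a = (2, 3, 1)

Write a = (a_1, ..., a_3) in the standard basis. For each basis vector v_i, ℓ(v_i) = <v_i, a> is a linear equation in the a_j's. Collect the n equations into a matrix system V a = ℓ, where row i of V is v_i (expressed in the standard basis). Since V is invertible (lower-triangular with 1s on the diagonal, up to permutation), solve by back-substitution:
  V =
[[1, 1, 1],
 [-1, 1, 0],
 [1, 0, 0]]
  V a = (6, 1, 2)
Solving gives a = (2, 3, 1).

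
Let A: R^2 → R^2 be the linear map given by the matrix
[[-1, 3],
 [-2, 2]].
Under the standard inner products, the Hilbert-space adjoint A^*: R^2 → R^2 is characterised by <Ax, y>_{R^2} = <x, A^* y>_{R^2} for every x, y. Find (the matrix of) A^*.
A^* = A^T =
[[-1, -2],
 [3, 2]]

For real matrices with standard dot products, the defining identity <Ax, y> = <x, A^* y> gives (Ax)^T y = x^T (A^*) y, i.e. x^T A^T y = x^T (A^*) y. Since this holds for all x, y, we must have A^* = A^T. Therefore
A^* =
[[-1, -2],
 [3, 2]].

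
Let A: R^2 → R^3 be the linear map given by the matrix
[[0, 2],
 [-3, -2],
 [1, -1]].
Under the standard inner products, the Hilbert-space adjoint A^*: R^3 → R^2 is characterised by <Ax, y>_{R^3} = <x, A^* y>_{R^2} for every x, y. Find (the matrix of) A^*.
A^* = A^T =
[[0, -3, 1],
 [2, -2, -1]]

For real matrices with standard dot products, the defining identity <Ax, y> = <x, A^* y> gives (Ax)^T y = x^T (A^*) y, i.e. x^T A^T y = x^T (A^*) y. Since this holds for all x, y, we must have A^* = A^T. Therefore
A^* =
[[0, -3, 1],
 [2, -2, -1]].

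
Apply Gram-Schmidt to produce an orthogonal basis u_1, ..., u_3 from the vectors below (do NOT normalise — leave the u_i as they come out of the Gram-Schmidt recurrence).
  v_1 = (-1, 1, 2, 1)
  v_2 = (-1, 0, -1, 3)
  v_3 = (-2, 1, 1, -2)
Orthogonal basis:
  u_1 = (-1, 1, 2, 1)
  u_2 = (-5/7, -2/7, -11/7, 19/7)
  u_3 = (-144/73, 30/73, -54/73, -66/73)

Apply the Gram-Schmidt recurrence
  u_1 = v_1
  u_i = v_i − Σ_{j<i} ((v_i · u_j) / (u_j · u_j)) · u_j.

Step by step this gives:
  u_1 = (-1, 1, 2, 1)
  u_2 = (-5/7, -2/7, -11/7, 19/7)
  u_3 = (-144/73, 30/73, -54/73, -66/73)

Orthogonality check:
  u_2 · u_1 = 0 (should be 0)
  u_3 · u_1 = 0 (should be 0)
  u_3 · u_2 = 0 (should be 0)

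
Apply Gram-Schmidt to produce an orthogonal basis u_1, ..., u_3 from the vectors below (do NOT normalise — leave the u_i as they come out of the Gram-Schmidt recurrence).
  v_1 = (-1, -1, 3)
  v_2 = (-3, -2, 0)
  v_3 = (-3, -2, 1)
Orthogonal basis:
  u_1 = (-1, -1, 3)
  u_2 = (-28/11, -17/11, -15/11)
  u_3 = (-3/59, 9/118, 1/118)

Apply the Gram-Schmidt recurrence
  u_1 = v_1
  u_i = v_i − Σ_{j<i} ((v_i · u_j) / (u_j · u_j)) · u_j.

Step by step this gives:
  u_1 = (-1, -1, 3)
  u_2 = (-28/11, -17/11, -15/11)
  u_3 = (-3/59, 9/118, 1/118)

Orthogonality check:
  u_2 · u_1 = 0 (should be 0)
  u_3 · u_1 = 0 (should be 0)
  u_3 · u_2 = 0 (should be 0)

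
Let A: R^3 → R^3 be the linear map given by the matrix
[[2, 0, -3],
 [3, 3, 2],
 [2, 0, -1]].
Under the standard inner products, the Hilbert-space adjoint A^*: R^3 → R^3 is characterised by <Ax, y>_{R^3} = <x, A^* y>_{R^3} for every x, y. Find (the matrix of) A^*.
A^* = A^T =
[[2, 3, 2],
 [0, 3, 0],
 [-3, 2, -1]]

For real matrices with standard dot products, the defining identity <Ax, y> = <x, A^* y> gives (Ax)^T y = x^T (A^*) y, i.e. x^T A^T y = x^T (A^*) y. Since this holds for all x, y, we must have A^* = A^T. Therefore
A^* =
[[2, 3, 2],
 [0, 3, 0],
 [-3, 2, -1]].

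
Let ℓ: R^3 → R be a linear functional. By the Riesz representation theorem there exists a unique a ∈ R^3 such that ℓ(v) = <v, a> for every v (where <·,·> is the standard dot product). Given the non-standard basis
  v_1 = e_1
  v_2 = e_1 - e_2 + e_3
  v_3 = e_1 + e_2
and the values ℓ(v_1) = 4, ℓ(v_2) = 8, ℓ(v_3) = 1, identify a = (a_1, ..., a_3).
a = (4, -3, 1)

Write a = (a_1, ..., a_3) in the standard basis. For each basis vector v_i, ℓ(v_i) = <v_i, a> is a linear equation in the a_j's. Collect the n equations into a matrix system V a = ℓ, where row i of V is v_i (expressed in the standard basis). Since V is invertible (lower-triangular with 1s on the diagonal, up to permutation), solve by back-substitution:
  V =
[[1, 0, 0],
 [1, -1, 1],
 [1, 1, 0]]
  V a = (4, 8, 1)
Solving gives a = (4, -3, 1).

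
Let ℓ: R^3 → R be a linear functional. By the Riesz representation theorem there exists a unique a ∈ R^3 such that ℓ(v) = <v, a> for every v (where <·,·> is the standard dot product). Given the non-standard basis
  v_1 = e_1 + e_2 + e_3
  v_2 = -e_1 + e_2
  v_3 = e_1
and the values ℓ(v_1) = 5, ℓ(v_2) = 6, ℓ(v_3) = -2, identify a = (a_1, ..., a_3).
a = (-2, 4, 3)

Write a = (a_1, ..., a_3) in the standard basis. For each basis vector v_i, ℓ(v_i) = <v_i, a> is a linear equation in the a_j's. Collect the n equations into a matrix system V a = ℓ, where row i of V is v_i (expressed in the standard basis). Since V is invertible (lower-triangular with 1s on the diagonal, up to permutation), solve by back-substitution:
  V =
[[1, 1, 1],
 [-1, 1, 0],
 [1, 0, 0]]
  V a = (5, 6, -2)
Solving gives a = (-2, 4, 3).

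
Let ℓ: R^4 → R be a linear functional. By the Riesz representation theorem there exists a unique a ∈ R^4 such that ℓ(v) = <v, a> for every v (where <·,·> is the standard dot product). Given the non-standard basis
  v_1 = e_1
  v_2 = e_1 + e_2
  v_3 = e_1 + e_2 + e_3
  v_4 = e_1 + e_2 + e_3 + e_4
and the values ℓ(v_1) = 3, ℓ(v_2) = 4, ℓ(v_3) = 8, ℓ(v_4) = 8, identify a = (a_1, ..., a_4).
a = (3, 1, 4, 0)

Write a = (a_1, ..., a_4) in the standard basis. For each basis vector v_i, ℓ(v_i) = <v_i, a> is a linear equation in the a_j's. Collect the n equations into a matrix system V a = ℓ, where row i of V is v_i (expressed in the standard basis). Since V is invertible (lower-triangular with 1s on the diagonal, up to permutation), solve by back-substitution:
  V =
[[1, 0, 0, 0],
 [1, 1, 0, 0],
 [1, 1, 1, 0],
 [1, 1, 1, 1]]
  V a = (3, 4, 8, 8)
Solving gives a = (3, 1, 4, 0).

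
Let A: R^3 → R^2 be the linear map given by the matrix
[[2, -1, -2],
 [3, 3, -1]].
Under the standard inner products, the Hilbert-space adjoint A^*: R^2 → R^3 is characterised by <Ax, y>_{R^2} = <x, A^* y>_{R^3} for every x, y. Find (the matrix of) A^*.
A^* = A^T =
[[2, 3],
 [-1, 3],
 [-2, -1]]

For real matrices with standard dot products, the defining identity <Ax, y> = <x, A^* y> gives (Ax)^T y = x^T (A^*) y, i.e. x^T A^T y = x^T (A^*) y. Since this holds for all x, y, we must have A^* = A^T. Therefore
A^* =
[[2, 3],
 [-1, 3],
 [-2, -1]].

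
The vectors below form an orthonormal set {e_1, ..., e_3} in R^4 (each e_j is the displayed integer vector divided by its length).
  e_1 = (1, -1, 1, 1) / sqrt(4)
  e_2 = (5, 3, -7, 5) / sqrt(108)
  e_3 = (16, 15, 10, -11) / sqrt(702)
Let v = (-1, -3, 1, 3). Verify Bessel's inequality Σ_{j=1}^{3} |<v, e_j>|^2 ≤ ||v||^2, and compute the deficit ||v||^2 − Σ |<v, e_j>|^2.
Σ |<v, e_j>|^2 = 252/13; ||v||^2 = 20; deficit = 8/13

Write each e_j = u_j / sqrt(<u_j, u_j>) where u_j is the displayed integer vector. Then <v, e_j> = <v, u_j> / sqrt(<u_j, u_j>), so |<v, e_j>|^2 = <v, u_j>^2 / <u_j, u_j>.
Coefficients: <v, e_1> = 6/sqrt(4), <v, e_2> = -6/sqrt(108), <v, e_3> = -84/sqrt(702).
Square and sum: Σ |<v, e_j>|^2 = 252/13.
Compute ||v||^2 = v·v = 20.
Deficit = 20 − 252/13 = 8/13 ≥ 0, confirming Bessel's inequality. (The deficit equals ||v − Σ <v,e_j> e_j||^2, the squared distance from v to span{e_j}.)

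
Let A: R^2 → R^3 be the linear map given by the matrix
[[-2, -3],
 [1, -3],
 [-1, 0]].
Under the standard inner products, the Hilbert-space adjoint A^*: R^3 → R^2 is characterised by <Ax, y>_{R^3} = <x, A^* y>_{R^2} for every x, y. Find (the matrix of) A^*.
A^* = A^T =
[[-2, 1, -1],
 [-3, -3, 0]]

For real matrices with standard dot products, the defining identity <Ax, y> = <x, A^* y> gives (Ax)^T y = x^T (A^*) y, i.e. x^T A^T y = x^T (A^*) y. Since this holds for all x, y, we must have A^* = A^T. Therefore
A^* =
[[-2, 1, -1],
 [-3, -3, 0]].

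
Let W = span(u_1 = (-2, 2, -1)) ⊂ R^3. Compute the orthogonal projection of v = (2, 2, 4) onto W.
proj_W(v) = (8/9, -8/9, 4/9)

Set up U = [u_1 | ... | u_1] ∈ R^(3×1). The projector onto W = col(U) is P = U (U^T U)^(-1) U^T.
Compute U^T U =
  [9],
and U^T v = (-4).
Solve U^T U · c = U^T v for the coefficients: c = (-4/9). The projection is proj_W(v) = U c.
Check: (v - proj_W(v)) · u_1 = 0  (should be 0).
Result: proj_W(v) = (8/9, -8/9, 4/9).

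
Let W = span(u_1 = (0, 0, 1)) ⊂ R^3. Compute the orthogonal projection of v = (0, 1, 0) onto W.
proj_W(v) = (0, 0, 0)

Set up U = [u_1 | ... | u_1] ∈ R^(3×1). The projector onto W = col(U) is P = U (U^T U)^(-1) U^T.
Compute U^T U =
  [1],
and U^T v = (0).
Solve U^T U · c = U^T v for the coefficients: c = (0). The projection is proj_W(v) = U c.
Check: (v - proj_W(v)) · u_1 = 0  (should be 0).
Result: proj_W(v) = (0, 0, 0).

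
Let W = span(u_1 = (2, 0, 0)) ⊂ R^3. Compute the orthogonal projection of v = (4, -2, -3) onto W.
proj_W(v) = (4, 0, 0)

Set up U = [u_1 | ... | u_1] ∈ R^(3×1). The projector onto W = col(U) is P = U (U^T U)^(-1) U^T.
Compute U^T U =
  [4],
and U^T v = (8).
Solve U^T U · c = U^T v for the coefficients: c = (2). The projection is proj_W(v) = U c.
Check: (v - proj_W(v)) · u_1 = 0  (should be 0).
Result: proj_W(v) = (4, 0, 0).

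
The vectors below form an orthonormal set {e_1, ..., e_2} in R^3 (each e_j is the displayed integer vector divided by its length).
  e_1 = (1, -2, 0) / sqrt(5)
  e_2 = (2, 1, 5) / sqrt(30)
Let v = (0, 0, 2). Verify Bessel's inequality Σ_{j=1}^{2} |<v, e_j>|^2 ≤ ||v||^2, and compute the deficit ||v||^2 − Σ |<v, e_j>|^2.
Σ |<v, e_j>|^2 = 10/3; ||v||^2 = 4; deficit = 2/3

Write each e_j = u_j / sqrt(<u_j, u_j>) where u_j is the displayed integer vector. Then <v, e_j> = <v, u_j> / sqrt(<u_j, u_j>), so |<v, e_j>|^2 = <v, u_j>^2 / <u_j, u_j>.
Coefficients: <v, e_1> = 0/sqrt(5), <v, e_2> = 10/sqrt(30).
Square and sum: Σ |<v, e_j>|^2 = 10/3.
Compute ||v||^2 = v·v = 4.
Deficit = 4 − 10/3 = 2/3 ≥ 0, confirming Bessel's inequality. (The deficit equals ||v − Σ <v,e_j> e_j||^2, the squared distance from v to span{e_j}.)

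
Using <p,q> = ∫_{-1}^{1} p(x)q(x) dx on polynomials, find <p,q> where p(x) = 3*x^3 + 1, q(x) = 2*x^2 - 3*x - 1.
<p,q> = -64/15

Expand the product: p(x)·q(x) = 6*x^5 - 9*x^4 - 3*x^3 + 2*x^2 - 3*x - 1.
∫_{-1}^{1} of each monomial x^k gives [2/(k+1) if k even, 0 if k odd]. Integrating term-by-term (or equivalently evaluating the antiderivative F(x) = x^6 - 9*x^5/5 - 3*x^4/4 + 2*x^3/3 - 3*x^2/2 - x at the endpoints):
  F(1) − F(−1) = -203/60 − (53/60) = -64/15.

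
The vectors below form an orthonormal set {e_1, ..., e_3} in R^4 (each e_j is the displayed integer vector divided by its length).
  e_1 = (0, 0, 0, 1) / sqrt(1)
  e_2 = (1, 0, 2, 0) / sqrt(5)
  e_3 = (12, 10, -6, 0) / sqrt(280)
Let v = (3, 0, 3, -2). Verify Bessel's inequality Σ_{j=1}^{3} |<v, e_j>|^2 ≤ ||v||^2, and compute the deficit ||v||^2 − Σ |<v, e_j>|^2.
Σ |<v, e_j>|^2 = 299/14; ||v||^2 = 22; deficit = 9/14

Write each e_j = u_j / sqrt(<u_j, u_j>) where u_j is the displayed integer vector. Then <v, e_j> = <v, u_j> / sqrt(<u_j, u_j>), so |<v, e_j>|^2 = <v, u_j>^2 / <u_j, u_j>.
Coefficients: <v, e_1> = -2/sqrt(1), <v, e_2> = 9/sqrt(5), <v, e_3> = 18/sqrt(280).
Square and sum: Σ |<v, e_j>|^2 = 299/14.
Compute ||v||^2 = v·v = 22.
Deficit = 22 − 299/14 = 9/14 ≥ 0, confirming Bessel's inequality. (The deficit equals ||v − Σ <v,e_j> e_j||^2, the squared distance from v to span{e_j}.)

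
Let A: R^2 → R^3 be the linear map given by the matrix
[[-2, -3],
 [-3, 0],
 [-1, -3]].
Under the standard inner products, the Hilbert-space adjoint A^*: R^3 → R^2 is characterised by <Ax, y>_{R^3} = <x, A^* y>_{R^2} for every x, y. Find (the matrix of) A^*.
A^* = A^T =
[[-2, -3, -1],
 [-3, 0, -3]]

For real matrices with standard dot products, the defining identity <Ax, y> = <x, A^* y> gives (Ax)^T y = x^T (A^*) y, i.e. x^T A^T y = x^T (A^*) y. Since this holds for all x, y, we must have A^* = A^T. Therefore
A^* =
[[-2, -3, -1],
 [-3, 0, -3]].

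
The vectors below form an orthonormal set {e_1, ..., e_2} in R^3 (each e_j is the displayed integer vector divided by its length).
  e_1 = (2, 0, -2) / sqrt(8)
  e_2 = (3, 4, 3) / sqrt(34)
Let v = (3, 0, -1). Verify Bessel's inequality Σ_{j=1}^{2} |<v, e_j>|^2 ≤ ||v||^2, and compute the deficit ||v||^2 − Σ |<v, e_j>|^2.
Σ |<v, e_j>|^2 = 154/17; ||v||^2 = 10; deficit = 16/17

Write each e_j = u_j / sqrt(<u_j, u_j>) where u_j is the displayed integer vector. Then <v, e_j> = <v, u_j> / sqrt(<u_j, u_j>), so |<v, e_j>|^2 = <v, u_j>^2 / <u_j, u_j>.
Coefficients: <v, e_1> = 8/sqrt(8), <v, e_2> = 6/sqrt(34).
Square and sum: Σ |<v, e_j>|^2 = 154/17.
Compute ||v||^2 = v·v = 10.
Deficit = 10 − 154/17 = 16/17 ≥ 0, confirming Bessel's inequality. (The deficit equals ||v − Σ <v,e_j> e_j||^2, the squared distance from v to span{e_j}.)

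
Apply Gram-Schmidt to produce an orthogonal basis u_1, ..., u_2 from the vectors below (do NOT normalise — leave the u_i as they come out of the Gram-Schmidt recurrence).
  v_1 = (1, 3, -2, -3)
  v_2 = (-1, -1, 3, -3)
Orthogonal basis:
  u_1 = (1, 3, -2, -3)
  u_2 = (-22/23, -20/23, 67/23, -72/23)

Apply the Gram-Schmidt recurrence
  u_1 = v_1
  u_i = v_i − Σ_{j<i} ((v_i · u_j) / (u_j · u_j)) · u_j.

Step by step this gives:
  u_1 = (1, 3, -2, -3)
  u_2 = (-22/23, -20/23, 67/23, -72/23)

Orthogonality check:
  u_2 · u_1 = 0 (should be 0)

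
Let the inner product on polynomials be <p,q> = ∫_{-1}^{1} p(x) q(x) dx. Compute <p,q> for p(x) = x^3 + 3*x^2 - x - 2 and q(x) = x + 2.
<p,q> = -64/15

Expand the product: p(x)·q(x) = x^4 + 5*x^3 + 5*x^2 - 4*x - 4.
∫_{-1}^{1} of each monomial x^k gives [2/(k+1) if k even, 0 if k odd]. Integrating term-by-term (or equivalently evaluating the antiderivative F(x) = x^5/5 + 5*x^4/4 + 5*x^3/3 - 2*x^2 - 4*x at the endpoints):
  F(1) − F(−1) = -173/60 − (83/60) = -64/15.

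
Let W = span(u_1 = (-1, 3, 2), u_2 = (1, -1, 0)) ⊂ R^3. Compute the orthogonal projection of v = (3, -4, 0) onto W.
proj_W(v) = (10/3, -11/3, -1/3)

Set up U = [u_1 | ... | u_2] ∈ R^(3×2). The projector onto W = col(U) is P = U (U^T U)^(-1) U^T.
Compute U^T U =
  [14, -4]
  [-4, 2],
and U^T v = (-15, 7).
Solve U^T U · c = U^T v for the coefficients: c = (-1/6, 19/6). The projection is proj_W(v) = U c.
Check: (v - proj_W(v)) · u_1 = 0  (should be 0).
Check: (v - proj_W(v)) · u_2 = 0  (should be 0).
Result: proj_W(v) = (10/3, -11/3, -1/3).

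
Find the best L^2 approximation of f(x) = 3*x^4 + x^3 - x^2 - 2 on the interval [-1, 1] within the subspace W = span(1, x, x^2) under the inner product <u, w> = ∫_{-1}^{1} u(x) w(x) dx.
g(x) = 11*x^2/7 + 3*x/5 - 79/35

The best approximation g ∈ W is the orthogonal projection of f onto W. Writing g = a_0 + a_1 x + a_2 x^2, the coefficients solve the normal equations G · a = b where
  G_{ij} = <φ_i, φ_j> and b_i = <f, φ_i>, with φ_0 = 1, φ_1 = x, φ_2 = x^2.
G =
  [2, 0, 2/3]
  [0, 2/3, 0]
  [2/3, 0, 2/5],
b = (-52/15, 2/5, -92/105).
Solving gives a_0 = -79/35, a_1 = 3/5, a_2 = 11/7, so
  g(x) = 11*x^2/7 + 3*x/5 - 79/35.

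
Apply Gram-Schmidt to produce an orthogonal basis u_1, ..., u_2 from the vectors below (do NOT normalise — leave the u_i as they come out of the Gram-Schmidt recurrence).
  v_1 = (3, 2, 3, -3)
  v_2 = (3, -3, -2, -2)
Orthogonal basis:
  u_1 = (3, 2, 3, -3)
  u_2 = (84/31, -99/31, -71/31, -53/31)

Apply the Gram-Schmidt recurrence
  u_1 = v_1
  u_i = v_i − Σ_{j<i} ((v_i · u_j) / (u_j · u_j)) · u_j.

Step by step this gives:
  u_1 = (3, 2, 3, -3)
  u_2 = (84/31, -99/31, -71/31, -53/31)

Orthogonality check:
  u_2 · u_1 = 0 (should be 0)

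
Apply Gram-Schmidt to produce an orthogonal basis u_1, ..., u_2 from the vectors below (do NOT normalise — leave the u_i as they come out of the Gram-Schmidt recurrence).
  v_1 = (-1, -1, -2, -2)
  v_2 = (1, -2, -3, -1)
Orthogonal basis:
  u_1 = (-1, -1, -2, -2)
  u_2 = (19/10, -11/10, -6/5, 4/5)

Apply the Gram-Schmidt recurrence
  u_1 = v_1
  u_i = v_i − Σ_{j<i} ((v_i · u_j) / (u_j · u_j)) · u_j.

Step by step this gives:
  u_1 = (-1, -1, -2, -2)
  u_2 = (19/10, -11/10, -6/5, 4/5)

Orthogonality check:
  u_2 · u_1 = 0 (should be 0)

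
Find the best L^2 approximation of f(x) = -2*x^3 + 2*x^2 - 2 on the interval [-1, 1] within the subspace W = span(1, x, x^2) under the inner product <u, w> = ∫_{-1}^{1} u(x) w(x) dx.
g(x) = 2*x^2 - 6*x/5 - 2

The best approximation g ∈ W is the orthogonal projection of f onto W. Writing g = a_0 + a_1 x + a_2 x^2, the coefficients solve the normal equations G · a = b where
  G_{ij} = <φ_i, φ_j> and b_i = <f, φ_i>, with φ_0 = 1, φ_1 = x, φ_2 = x^2.
G =
  [2, 0, 2/3]
  [0, 2/3, 0]
  [2/3, 0, 2/5],
b = (-8/3, -4/5, -8/15).
Solving gives a_0 = -2, a_1 = -6/5, a_2 = 2, so
  g(x) = 2*x^2 - 6*x/5 - 2.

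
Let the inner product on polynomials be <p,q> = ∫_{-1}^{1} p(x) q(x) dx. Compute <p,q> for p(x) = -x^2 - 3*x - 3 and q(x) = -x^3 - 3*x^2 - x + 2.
<p,q> = -44/15

Expand the product: p(x)·q(x) = x^5 + 6*x^4 + 13*x^3 + 10*x^2 - 3*x - 6.
∫_{-1}^{1} of each monomial x^k gives [2/(k+1) if k even, 0 if k odd]. Integrating term-by-term (or equivalently evaluating the antiderivative F(x) = x^6/6 + 6*x^5/5 + 13*x^4/4 + 10*x^3/3 - 3*x^2/2 - 6*x at the endpoints):
  F(1) − F(−1) = 9/20 − (203/60) = -44/15.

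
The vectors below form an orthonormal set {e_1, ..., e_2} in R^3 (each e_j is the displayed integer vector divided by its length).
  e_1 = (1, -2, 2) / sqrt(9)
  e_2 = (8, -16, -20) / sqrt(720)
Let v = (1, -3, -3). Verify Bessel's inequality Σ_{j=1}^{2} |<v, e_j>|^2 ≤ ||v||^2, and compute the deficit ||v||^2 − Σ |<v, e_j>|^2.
Σ |<v, e_j>|^2 = 94/5; ||v||^2 = 19; deficit = 1/5

Write each e_j = u_j / sqrt(<u_j, u_j>) where u_j is the displayed integer vector. Then <v, e_j> = <v, u_j> / sqrt(<u_j, u_j>), so |<v, e_j>|^2 = <v, u_j>^2 / <u_j, u_j>.
Coefficients: <v, e_1> = 1/sqrt(9), <v, e_2> = 116/sqrt(720).
Square and sum: Σ |<v, e_j>|^2 = 94/5.
Compute ||v||^2 = v·v = 19.
Deficit = 19 − 94/5 = 1/5 ≥ 0, confirming Bessel's inequality. (The deficit equals ||v − Σ <v,e_j> e_j||^2, the squared distance from v to span{e_j}.)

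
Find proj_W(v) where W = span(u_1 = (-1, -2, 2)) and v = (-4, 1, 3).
proj_W(v) = (-8/9, -16/9, 16/9)

Set up U = [u_1 | ... | u_1] ∈ R^(3×1). The projector onto W = col(U) is P = U (U^T U)^(-1) U^T.
Compute U^T U =
  [9],
and U^T v = (8).
Solve U^T U · c = U^T v for the coefficients: c = (8/9). The projection is proj_W(v) = U c.
Check: (v - proj_W(v)) · u_1 = 0  (should be 0).
Result: proj_W(v) = (-8/9, -16/9, 16/9).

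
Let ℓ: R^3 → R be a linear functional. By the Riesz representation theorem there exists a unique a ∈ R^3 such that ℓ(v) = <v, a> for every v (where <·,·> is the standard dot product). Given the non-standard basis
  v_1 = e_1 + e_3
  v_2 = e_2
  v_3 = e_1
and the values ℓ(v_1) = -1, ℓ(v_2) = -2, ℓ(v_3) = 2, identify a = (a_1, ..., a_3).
a = (2, -2, -3)

Write a = (a_1, ..., a_3) in the standard basis. For each basis vector v_i, ℓ(v_i) = <v_i, a> is a linear equation in the a_j's. Collect the n equations into a matrix system V a = ℓ, where row i of V is v_i (expressed in the standard basis). Since V is invertible (lower-triangular with 1s on the diagonal, up to permutation), solve by back-substitution:
  V =
[[1, 0, 1],
 [0, 1, 0],
 [1, 0, 0]]
  V a = (-1, -2, 2)
Solving gives a = (2, -2, -3).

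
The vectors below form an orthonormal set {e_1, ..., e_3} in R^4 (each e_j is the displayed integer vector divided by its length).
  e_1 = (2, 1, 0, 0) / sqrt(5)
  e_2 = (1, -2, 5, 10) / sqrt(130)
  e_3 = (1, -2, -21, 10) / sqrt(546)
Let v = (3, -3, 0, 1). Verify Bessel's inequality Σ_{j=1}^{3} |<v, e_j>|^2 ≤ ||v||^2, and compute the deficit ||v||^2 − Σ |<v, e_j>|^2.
Σ |<v, e_j>|^2 = 110/21; ||v||^2 = 19; deficit = 289/21

Write each e_j = u_j / sqrt(<u_j, u_j>) where u_j is the displayed integer vector. Then <v, e_j> = <v, u_j> / sqrt(<u_j, u_j>), so |<v, e_j>|^2 = <v, u_j>^2 / <u_j, u_j>.
Coefficients: <v, e_1> = 3/sqrt(5), <v, e_2> = 19/sqrt(130), <v, e_3> = 19/sqrt(546).
Square and sum: Σ |<v, e_j>|^2 = 110/21.
Compute ||v||^2 = v·v = 19.
Deficit = 19 − 110/21 = 289/21 ≥ 0, confirming Bessel's inequality. (The deficit equals ||v − Σ <v,e_j> e_j||^2, the squared distance from v to span{e_j}.)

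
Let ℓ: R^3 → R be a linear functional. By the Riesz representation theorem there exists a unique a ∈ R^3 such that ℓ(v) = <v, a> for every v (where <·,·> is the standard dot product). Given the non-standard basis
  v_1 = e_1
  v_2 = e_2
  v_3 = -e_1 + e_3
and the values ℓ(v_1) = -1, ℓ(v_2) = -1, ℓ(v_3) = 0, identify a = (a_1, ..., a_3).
a = (-1, -1, -1)

Write a = (a_1, ..., a_3) in the standard basis. For each basis vector v_i, ℓ(v_i) = <v_i, a> is a linear equation in the a_j's. Collect the n equations into a matrix system V a = ℓ, where row i of V is v_i (expressed in the standard basis). Since V is invertible (lower-triangular with 1s on the diagonal, up to permutation), solve by back-substitution:
  V =
[[1, 0, 0],
 [0, 1, 0],
 [-1, 0, 1]]
  V a = (-1, -1, 0)
Solving gives a = (-1, -1, -1).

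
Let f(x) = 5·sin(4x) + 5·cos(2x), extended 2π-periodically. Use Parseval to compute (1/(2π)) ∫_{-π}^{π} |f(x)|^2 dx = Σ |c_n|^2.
Σ |c_n|^2 = 25

Expand |f|^2 and use orthogonality of {sin(nx), cos(mx)} on [-π, π]:
  ∫_{-π}^{π} sin(nx)^2 dx = π, ∫ cos(mx)^2 dx = π, and cross terms integrate to 0.
So ∫_{-π}^{π} f(x)^2 dx = 5^2 · π + 5^2 · π = (25 + 25)π.
Divide by 2π: (25 + 25)/2 = 25.
By Parseval, this equals Σ |c_n|^2.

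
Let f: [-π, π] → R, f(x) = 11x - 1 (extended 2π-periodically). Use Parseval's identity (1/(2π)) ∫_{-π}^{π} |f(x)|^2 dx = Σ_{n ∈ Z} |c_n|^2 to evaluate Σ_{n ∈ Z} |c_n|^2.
Σ |c_n|^2 = 121π^2/3 + 1

Expand and integrate term by term over [-π, π]:
  ∫ (11x)^2 dx = 121·(2π^3/3); ∫ 2·11·(-1)·x dx = 0 (odd integrand); ∫ (-1)^2 dx = 1·2π.
So (1/(2π)) ∫_{-π}^{π} (11x - 1)^2 dx = 121π^2/3 + 1 = 121π^2/3 + 1.
Parseval ⇒ Σ |c_n|^2 = 121π^2/3 + 1.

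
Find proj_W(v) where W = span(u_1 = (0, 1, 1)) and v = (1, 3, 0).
proj_W(v) = (0, 3/2, 3/2)

Set up U = [u_1 | ... | u_1] ∈ R^(3×1). The projector onto W = col(U) is P = U (U^T U)^(-1) U^T.
Compute U^T U =
  [2],
and U^T v = (3).
Solve U^T U · c = U^T v for the coefficients: c = (3/2). The projection is proj_W(v) = U c.
Check: (v - proj_W(v)) · u_1 = 0  (should be 0).
Result: proj_W(v) = (0, 3/2, 3/2).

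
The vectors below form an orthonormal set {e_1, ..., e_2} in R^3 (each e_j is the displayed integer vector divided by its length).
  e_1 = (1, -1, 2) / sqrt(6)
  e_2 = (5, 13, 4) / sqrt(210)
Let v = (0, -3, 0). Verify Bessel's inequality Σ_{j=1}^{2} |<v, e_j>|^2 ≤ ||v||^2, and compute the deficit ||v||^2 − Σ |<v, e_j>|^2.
Σ |<v, e_j>|^2 = 306/35; ||v||^2 = 9; deficit = 9/35

Write each e_j = u_j / sqrt(<u_j, u_j>) where u_j is the displayed integer vector. Then <v, e_j> = <v, u_j> / sqrt(<u_j, u_j>), so |<v, e_j>|^2 = <v, u_j>^2 / <u_j, u_j>.
Coefficients: <v, e_1> = 3/sqrt(6), <v, e_2> = -39/sqrt(210).
Square and sum: Σ |<v, e_j>|^2 = 306/35.
Compute ||v||^2 = v·v = 9.
Deficit = 9 − 306/35 = 9/35 ≥ 0, confirming Bessel's inequality. (The deficit equals ||v − Σ <v,e_j> e_j||^2, the squared distance from v to span{e_j}.)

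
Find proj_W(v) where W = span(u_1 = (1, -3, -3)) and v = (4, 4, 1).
proj_W(v) = (-11/19, 33/19, 33/19)

Set up U = [u_1 | ... | u_1] ∈ R^(3×1). The projector onto W = col(U) is P = U (U^T U)^(-1) U^T.
Compute U^T U =
  [19],
and U^T v = (-11).
Solve U^T U · c = U^T v for the coefficients: c = (-11/19). The projection is proj_W(v) = U c.
Check: (v - proj_W(v)) · u_1 = 0  (should be 0).
Result: proj_W(v) = (-11/19, 33/19, 33/19).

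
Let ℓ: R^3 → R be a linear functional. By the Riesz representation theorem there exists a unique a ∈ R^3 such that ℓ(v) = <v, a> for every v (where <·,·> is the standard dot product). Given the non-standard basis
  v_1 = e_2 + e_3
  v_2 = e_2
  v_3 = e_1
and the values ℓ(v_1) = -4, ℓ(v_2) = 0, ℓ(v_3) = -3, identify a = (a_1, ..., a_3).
a = (-3, 0, -4)

Write a = (a_1, ..., a_3) in the standard basis. For each basis vector v_i, ℓ(v_i) = <v_i, a> is a linear equation in the a_j's. Collect the n equations into a matrix system V a = ℓ, where row i of V is v_i (expressed in the standard basis). Since V is invertible (lower-triangular with 1s on the diagonal, up to permutation), solve by back-substitution:
  V =
[[0, 1, 1],
 [0, 1, 0],
 [1, 0, 0]]
  V a = (-4, 0, -3)
Solving gives a = (-3, 0, -4).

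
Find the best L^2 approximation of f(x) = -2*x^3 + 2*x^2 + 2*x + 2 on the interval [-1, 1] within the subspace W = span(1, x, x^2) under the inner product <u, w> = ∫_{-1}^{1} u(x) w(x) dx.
g(x) = 2*x^2 + 4*x/5 + 2

The best approximation g ∈ W is the orthogonal projection of f onto W. Writing g = a_0 + a_1 x + a_2 x^2, the coefficients solve the normal equations G · a = b where
  G_{ij} = <φ_i, φ_j> and b_i = <f, φ_i>, with φ_0 = 1, φ_1 = x, φ_2 = x^2.
G =
  [2, 0, 2/3]
  [0, 2/3, 0]
  [2/3, 0, 2/5],
b = (16/3, 8/15, 32/15).
Solving gives a_0 = 2, a_1 = 4/5, a_2 = 2, so
  g(x) = 2*x^2 + 4*x/5 + 2.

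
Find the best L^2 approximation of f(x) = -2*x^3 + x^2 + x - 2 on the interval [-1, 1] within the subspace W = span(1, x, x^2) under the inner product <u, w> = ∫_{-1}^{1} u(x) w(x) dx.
g(x) = x^2 - x/5 - 2

The best approximation g ∈ W is the orthogonal projection of f onto W. Writing g = a_0 + a_1 x + a_2 x^2, the coefficients solve the normal equations G · a = b where
  G_{ij} = <φ_i, φ_j> and b_i = <f, φ_i>, with φ_0 = 1, φ_1 = x, φ_2 = x^2.
G =
  [2, 0, 2/3]
  [0, 2/3, 0]
  [2/3, 0, 2/5],
b = (-10/3, -2/15, -14/15).
Solving gives a_0 = -2, a_1 = -1/5, a_2 = 1, so
  g(x) = x^2 - x/5 - 2.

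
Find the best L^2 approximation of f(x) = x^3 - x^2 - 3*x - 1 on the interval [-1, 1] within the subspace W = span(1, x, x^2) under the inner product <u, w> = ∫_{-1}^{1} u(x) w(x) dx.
g(x) = -x^2 - 12*x/5 - 1

The best approximation g ∈ W is the orthogonal projection of f onto W. Writing g = a_0 + a_1 x + a_2 x^2, the coefficients solve the normal equations G · a = b where
  G_{ij} = <φ_i, φ_j> and b_i = <f, φ_i>, with φ_0 = 1, φ_1 = x, φ_2 = x^2.
G =
  [2, 0, 2/3]
  [0, 2/3, 0]
  [2/3, 0, 2/5],
b = (-8/3, -8/5, -16/15).
Solving gives a_0 = -1, a_1 = -12/5, a_2 = -1, so
  g(x) = -x^2 - 12*x/5 - 1.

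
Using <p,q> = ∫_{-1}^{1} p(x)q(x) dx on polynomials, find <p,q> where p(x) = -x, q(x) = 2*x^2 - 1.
<p,q> = 0

Expand the product: p(x)·q(x) = -2*x^3 + x.
∫_{-1}^{1} of each monomial x^k gives [2/(k+1) if k even, 0 if k odd]. Integrating term-by-term (or equivalently evaluating the antiderivative F(x) = -x^4/2 + x^2/2 at the endpoints):
  F(1) − F(−1) = 0 − (0) = 0.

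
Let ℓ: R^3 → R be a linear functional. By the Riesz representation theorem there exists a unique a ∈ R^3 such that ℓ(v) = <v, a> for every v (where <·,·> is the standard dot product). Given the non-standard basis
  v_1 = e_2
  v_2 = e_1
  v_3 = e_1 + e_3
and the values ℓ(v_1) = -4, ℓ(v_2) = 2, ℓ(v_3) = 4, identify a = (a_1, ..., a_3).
a = (2, -4, 2)

Write a = (a_1, ..., a_3) in the standard basis. For each basis vector v_i, ℓ(v_i) = <v_i, a> is a linear equation in the a_j's. Collect the n equations into a matrix system V a = ℓ, where row i of V is v_i (expressed in the standard basis). Since V is invertible (lower-triangular with 1s on the diagonal, up to permutation), solve by back-substitution:
  V =
[[0, 1, 0],
 [1, 0, 0],
 [1, 0, 1]]
  V a = (-4, 2, 4)
Solving gives a = (2, -4, 2).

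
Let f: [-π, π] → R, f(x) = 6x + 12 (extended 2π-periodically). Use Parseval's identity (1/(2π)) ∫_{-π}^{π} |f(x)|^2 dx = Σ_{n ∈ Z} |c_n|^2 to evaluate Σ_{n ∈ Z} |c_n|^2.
Σ |c_n|^2 = 12π^2 + 144

Expand and integrate term by term over [-π, π]:
  ∫ (6x)^2 dx = 36·(2π^3/3); ∫ 2·6·(12)·x dx = 0 (odd integrand); ∫ 12^2 dx = 144·2π.
So (1/(2π)) ∫_{-π}^{π} (6x + 12)^2 dx = 36π^2/3 + 144 = 12π^2 + 144.
Parseval ⇒ Σ |c_n|^2 = 12π^2 + 144.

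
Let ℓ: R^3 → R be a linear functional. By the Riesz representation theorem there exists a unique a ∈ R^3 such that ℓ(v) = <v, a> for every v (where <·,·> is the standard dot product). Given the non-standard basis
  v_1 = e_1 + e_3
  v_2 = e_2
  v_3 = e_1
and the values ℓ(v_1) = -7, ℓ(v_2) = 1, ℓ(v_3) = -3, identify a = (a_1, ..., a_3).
a = (-3, 1, -4)

Write a = (a_1, ..., a_3) in the standard basis. For each basis vector v_i, ℓ(v_i) = <v_i, a> is a linear equation in the a_j's. Collect the n equations into a matrix system V a = ℓ, where row i of V is v_i (expressed in the standard basis). Since V is invertible (lower-triangular with 1s on the diagonal, up to permutation), solve by back-substitution:
  V =
[[1, 0, 1],
 [0, 1, 0],
 [1, 0, 0]]
  V a = (-7, 1, -3)
Solving gives a = (-3, 1, -4).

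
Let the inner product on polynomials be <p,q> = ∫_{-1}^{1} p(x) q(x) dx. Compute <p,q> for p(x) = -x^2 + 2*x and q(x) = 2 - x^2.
<p,q> = -14/15

Expand the product: p(x)·q(x) = x^4 - 2*x^3 - 2*x^2 + 4*x.
∫_{-1}^{1} of each monomial x^k gives [2/(k+1) if k even, 0 if k odd]. Integrating term-by-term (or equivalently evaluating the antiderivative F(x) = x^5/5 - x^4/2 - 2*x^3/3 + 2*x^2 at the endpoints):
  F(1) − F(−1) = 31/30 − (59/30) = -14/15.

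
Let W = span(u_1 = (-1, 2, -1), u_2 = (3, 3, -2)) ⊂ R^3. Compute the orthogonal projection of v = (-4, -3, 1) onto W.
proj_W(v) = (-418/107, -271/107, 197/107)

Set up U = [u_1 | ... | u_2] ∈ R^(3×2). The projector onto W = col(U) is P = U (U^T U)^(-1) U^T.
Compute U^T U =
  [6, 5]
  [5, 22],
and U^T v = (-3, -23).
Solve U^T U · c = U^T v for the coefficients: c = (49/107, -123/107). The projection is proj_W(v) = U c.
Check: (v - proj_W(v)) · u_1 = 0  (should be 0).
Check: (v - proj_W(v)) · u_2 = 0  (should be 0).
Result: proj_W(v) = (-418/107, -271/107, 197/107).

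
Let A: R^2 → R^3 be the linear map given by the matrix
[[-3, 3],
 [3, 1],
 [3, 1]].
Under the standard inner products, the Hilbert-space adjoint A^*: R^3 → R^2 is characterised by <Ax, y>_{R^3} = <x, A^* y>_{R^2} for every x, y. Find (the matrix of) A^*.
A^* = A^T =
[[-3, 3, 3],
 [3, 1, 1]]

For real matrices with standard dot products, the defining identity <Ax, y> = <x, A^* y> gives (Ax)^T y = x^T (A^*) y, i.e. x^T A^T y = x^T (A^*) y. Since this holds for all x, y, we must have A^* = A^T. Therefore
A^* =
[[-3, 3, 3],
 [3, 1, 1]].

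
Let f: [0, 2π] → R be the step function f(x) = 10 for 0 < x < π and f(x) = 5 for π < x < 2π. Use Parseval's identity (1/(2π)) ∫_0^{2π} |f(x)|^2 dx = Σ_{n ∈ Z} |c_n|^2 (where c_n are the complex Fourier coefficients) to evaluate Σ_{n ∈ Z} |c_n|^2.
Σ |c_n|^2 = 125/2

Parseval equates the L^2 energy of f (normalised by 1/(2π)) with the ℓ^2 sum of its Fourier coefficients: (1/(2π)) ∫_0^{2π} |f|^2 = Σ |c_n|^2.
Compute the left side: (1/(2π)) [∫_0^π 10^2 dx + ∫_π^{2π} 5^2 dx] = (1/(2π)) · (100π + 25π) = (100 + 25)/2 = 125/2.
So Σ_{n ∈ Z} |c_n|^2 = 125/2.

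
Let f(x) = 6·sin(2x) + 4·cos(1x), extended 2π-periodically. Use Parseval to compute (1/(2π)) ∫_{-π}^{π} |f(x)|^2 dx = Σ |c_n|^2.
Σ |c_n|^2 = 26

Expand |f|^2 and use orthogonality of {sin(nx), cos(mx)} on [-π, π]:
  ∫_{-π}^{π} sin(nx)^2 dx = π, ∫ cos(mx)^2 dx = π, and cross terms integrate to 0.
So ∫_{-π}^{π} f(x)^2 dx = 6^2 · π + 4^2 · π = (36 + 16)π.
Divide by 2π: (36 + 16)/2 = 26.
By Parseval, this equals Σ |c_n|^2.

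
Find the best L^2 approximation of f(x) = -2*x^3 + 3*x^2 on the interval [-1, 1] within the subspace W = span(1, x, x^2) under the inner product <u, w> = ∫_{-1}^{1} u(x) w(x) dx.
g(x) = 3*x^2 - 6*x/5

The best approximation g ∈ W is the orthogonal projection of f onto W. Writing g = a_0 + a_1 x + a_2 x^2, the coefficients solve the normal equations G · a = b where
  G_{ij} = <φ_i, φ_j> and b_i = <f, φ_i>, with φ_0 = 1, φ_1 = x, φ_2 = x^2.
G =
  [2, 0, 2/3]
  [0, 2/3, 0]
  [2/3, 0, 2/5],
b = (2, -4/5, 6/5).
Solving gives a_0 = 0, a_1 = -6/5, a_2 = 3, so
  g(x) = 3*x^2 - 6*x/5.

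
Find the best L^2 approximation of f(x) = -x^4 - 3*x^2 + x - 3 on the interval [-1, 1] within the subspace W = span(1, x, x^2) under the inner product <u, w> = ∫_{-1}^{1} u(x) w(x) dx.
g(x) = -27*x^2/7 + x - 102/35

The best approximation g ∈ W is the orthogonal projection of f onto W. Writing g = a_0 + a_1 x + a_2 x^2, the coefficients solve the normal equations G · a = b where
  G_{ij} = <φ_i, φ_j> and b_i = <f, φ_i>, with φ_0 = 1, φ_1 = x, φ_2 = x^2.
G =
  [2, 0, 2/3]
  [0, 2/3, 0]
  [2/3, 0, 2/5],
b = (-42/5, 2/3, -122/35).
Solving gives a_0 = -102/35, a_1 = 1, a_2 = -27/7, so
  g(x) = -27*x^2/7 + x - 102/35.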